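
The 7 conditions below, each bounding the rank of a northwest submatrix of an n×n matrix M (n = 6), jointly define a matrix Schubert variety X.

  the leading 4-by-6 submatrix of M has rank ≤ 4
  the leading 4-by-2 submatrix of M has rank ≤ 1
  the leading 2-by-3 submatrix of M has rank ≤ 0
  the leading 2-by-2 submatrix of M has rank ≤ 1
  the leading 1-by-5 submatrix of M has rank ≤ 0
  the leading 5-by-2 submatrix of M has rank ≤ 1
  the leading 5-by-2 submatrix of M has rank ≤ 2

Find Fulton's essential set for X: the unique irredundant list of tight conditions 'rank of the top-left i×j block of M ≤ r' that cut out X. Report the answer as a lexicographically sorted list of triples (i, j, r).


The tightest implied rank at each (i,j), from the 7 conditions:

  R[1]: 0 | 0 | 0 | 0 | 0 | 1
  R[2]: 0 | 0 | 0 | 1 | 1 | 2
  R[3]: 1 | 1 | 1 | 2 | 2 | 3
  R[4]: 1 | 1 | 2 | 3 | 3 | 4
  R[5]: 1 | 1 | 2 | 3 | 4 | 5
  R[6]: 1 | 2 | 3 | 4 | 5 | 6

so w = (6, 4, 1, 3, 5, 2).

ℓ(w)=10; the 3 essential cells (i,j,r):

[(1, 5, 0), (2, 3, 0), (5, 2, 1)]


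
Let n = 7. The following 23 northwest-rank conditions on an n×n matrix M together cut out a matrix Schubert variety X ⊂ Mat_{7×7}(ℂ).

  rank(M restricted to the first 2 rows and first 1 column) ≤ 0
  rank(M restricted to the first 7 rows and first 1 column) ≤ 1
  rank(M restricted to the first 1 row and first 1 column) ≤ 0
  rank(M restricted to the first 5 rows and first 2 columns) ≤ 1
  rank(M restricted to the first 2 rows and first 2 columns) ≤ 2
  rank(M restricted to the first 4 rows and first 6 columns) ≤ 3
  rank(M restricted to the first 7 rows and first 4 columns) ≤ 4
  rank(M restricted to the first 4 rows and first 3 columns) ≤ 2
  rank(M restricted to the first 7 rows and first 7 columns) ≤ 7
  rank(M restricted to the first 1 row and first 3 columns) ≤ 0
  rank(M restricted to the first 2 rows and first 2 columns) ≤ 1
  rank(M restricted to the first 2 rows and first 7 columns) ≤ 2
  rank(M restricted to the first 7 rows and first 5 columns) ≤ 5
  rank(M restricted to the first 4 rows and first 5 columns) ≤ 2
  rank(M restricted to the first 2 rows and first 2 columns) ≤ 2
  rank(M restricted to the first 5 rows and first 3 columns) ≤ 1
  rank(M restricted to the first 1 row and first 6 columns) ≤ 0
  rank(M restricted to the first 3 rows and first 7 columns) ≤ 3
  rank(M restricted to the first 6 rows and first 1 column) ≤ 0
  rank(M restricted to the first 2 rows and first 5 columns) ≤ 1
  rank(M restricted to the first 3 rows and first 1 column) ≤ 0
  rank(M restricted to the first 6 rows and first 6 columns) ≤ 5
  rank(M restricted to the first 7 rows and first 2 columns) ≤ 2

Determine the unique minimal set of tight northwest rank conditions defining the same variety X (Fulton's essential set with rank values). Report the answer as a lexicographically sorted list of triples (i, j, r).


Reconstructing r_w from the 23 given conditions:

  row 1: 0, 0, 0, 0, 0, 0, 1
  row 2: 0, 1, 1, 1, 1, 1, 2
  row 3: 0, 1, 1, 2, 2, 2, 3
  row 4: 0, 1, 1, 2, 2, 3, 4
  row 5: 0, 1, 1, 2, 3, 4, 5
  row 6: 0, 1, 2, 3, 4, 5, 6
  row 7: 1, 2, 3, 4, 5, 6, 7

the unique w with this rank table is (7, 2, 4, 6, 5, 3, 1).

Rothe diagram D(w) (15 cells), 4 SE-corners (essential conditions):

[(1, 6, 0), (4, 5, 2), (5, 3, 1), (6, 1, 0)]


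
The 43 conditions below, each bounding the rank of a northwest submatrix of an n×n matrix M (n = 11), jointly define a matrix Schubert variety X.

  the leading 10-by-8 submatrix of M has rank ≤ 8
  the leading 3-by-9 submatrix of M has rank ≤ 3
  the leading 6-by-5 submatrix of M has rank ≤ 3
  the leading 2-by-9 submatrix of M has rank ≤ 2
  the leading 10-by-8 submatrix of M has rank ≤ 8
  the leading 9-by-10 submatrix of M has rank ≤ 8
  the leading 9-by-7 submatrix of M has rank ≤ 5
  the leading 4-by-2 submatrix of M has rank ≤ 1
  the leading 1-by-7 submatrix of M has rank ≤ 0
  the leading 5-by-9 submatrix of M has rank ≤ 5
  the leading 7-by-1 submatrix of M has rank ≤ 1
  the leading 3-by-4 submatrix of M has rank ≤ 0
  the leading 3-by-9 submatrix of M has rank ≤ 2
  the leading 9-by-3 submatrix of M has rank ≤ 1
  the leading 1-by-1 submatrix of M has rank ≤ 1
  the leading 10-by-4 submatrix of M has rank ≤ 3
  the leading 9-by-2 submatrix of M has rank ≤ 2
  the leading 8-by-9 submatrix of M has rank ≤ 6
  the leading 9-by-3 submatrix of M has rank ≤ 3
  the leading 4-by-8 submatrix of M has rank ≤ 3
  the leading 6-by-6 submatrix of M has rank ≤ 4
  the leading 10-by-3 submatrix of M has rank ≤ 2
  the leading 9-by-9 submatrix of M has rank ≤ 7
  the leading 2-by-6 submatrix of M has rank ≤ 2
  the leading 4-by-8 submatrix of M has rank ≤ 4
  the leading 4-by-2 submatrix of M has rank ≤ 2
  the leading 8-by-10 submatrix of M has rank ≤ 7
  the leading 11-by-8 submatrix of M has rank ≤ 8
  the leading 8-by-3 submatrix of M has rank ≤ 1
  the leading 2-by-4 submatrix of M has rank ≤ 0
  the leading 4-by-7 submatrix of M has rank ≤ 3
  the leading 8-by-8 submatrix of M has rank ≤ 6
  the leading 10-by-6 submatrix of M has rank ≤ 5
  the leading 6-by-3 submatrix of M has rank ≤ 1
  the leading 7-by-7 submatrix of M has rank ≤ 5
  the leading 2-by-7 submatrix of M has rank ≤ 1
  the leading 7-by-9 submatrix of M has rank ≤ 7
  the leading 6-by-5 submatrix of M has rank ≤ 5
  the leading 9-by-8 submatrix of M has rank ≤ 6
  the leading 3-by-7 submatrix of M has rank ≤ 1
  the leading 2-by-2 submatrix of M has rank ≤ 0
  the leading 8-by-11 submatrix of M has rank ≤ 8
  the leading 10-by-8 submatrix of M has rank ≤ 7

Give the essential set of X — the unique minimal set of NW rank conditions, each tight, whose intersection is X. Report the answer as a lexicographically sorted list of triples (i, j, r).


The tightest implied rank at each (i,j), from the 43 conditions:

  row 1: 0 | 0 | 0 | 0 | 0 | 0 | 0 | 1 | 1 | 1 | 1
  row 2: 0 | 0 | 0 | 0 | 1 | 1 | 1 | 2 | 2 | 2 | 2
  row 3: 0 | 0 | 0 | 0 | 1 | 1 | 1 | 2 | 2 | 3 | 3
  row 4: 1 | 1 | 1 | 1 | 2 | 2 | 2 | 3 | 3 | 4 | 4
  row 5: 1 | 1 | 1 | 2 | 3 | 3 | 3 | 4 | 4 | 5 | 5
  row 6: 1 | 1 | 1 | 2 | 3 | 4 | 4 | 5 | 5 | 6 | 6
  row 7: 1 | 1 | 1 | 2 | 3 | 4 | 5 | 6 | 6 | 7 | 7
  row 8: 1 | 1 | 1 | 2 | 3 | 4 | 5 | 6 | 6 | 7 | 8
  row 9: 1 | 1 | 1 | 2 | 3 | 4 | 5 | 6 | 7 | 8 | 9
  row 10: 1 | 2 | 2 | 3 | 4 | 5 | 6 | 7 | 8 | 9 | 10
  row 11: 1 | 2 | 3 | 4 | 5 | 6 | 7 | 8 | 9 | 10 | 11

giving w = (8, 5, 10, 1, 4, 6, 7, 11, 9, 2, 3) via Δ²R.

Fulton essential set (6 of the 29 Rothe cells):

[(1, 7, 0), (3, 4, 0), (3, 7, 1), (3, 9, 2), (8, 9, 6), (9, 3, 1)]


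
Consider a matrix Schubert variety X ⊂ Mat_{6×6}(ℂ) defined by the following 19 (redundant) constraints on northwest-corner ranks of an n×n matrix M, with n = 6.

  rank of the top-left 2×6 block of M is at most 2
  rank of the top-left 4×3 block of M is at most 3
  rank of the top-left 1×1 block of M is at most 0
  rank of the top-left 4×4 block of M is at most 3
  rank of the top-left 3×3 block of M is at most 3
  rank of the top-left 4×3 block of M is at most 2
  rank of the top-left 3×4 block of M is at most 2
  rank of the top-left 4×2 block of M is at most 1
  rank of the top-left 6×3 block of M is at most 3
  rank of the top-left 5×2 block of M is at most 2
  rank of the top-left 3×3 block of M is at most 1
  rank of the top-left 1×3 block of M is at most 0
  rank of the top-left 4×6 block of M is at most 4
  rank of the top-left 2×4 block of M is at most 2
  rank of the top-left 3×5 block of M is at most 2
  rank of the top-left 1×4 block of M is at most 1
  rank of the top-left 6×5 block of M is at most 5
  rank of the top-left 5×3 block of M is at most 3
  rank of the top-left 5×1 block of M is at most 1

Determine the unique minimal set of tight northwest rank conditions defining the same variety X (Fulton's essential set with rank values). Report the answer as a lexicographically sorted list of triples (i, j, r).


Recovering R(i,j) via the rank-extension bound from the 19 conditions:

  R[1]: 0  0  0  1  1  1
  R[2]: 1  1  1  2  2  2
  R[3]: 1  1  1  2  2  3
  R[4]: 1  1  2  3  3  4
  R[5]: 1  2  3  4  4  5
  R[6]: 1  2  3  4  5  6

hence w(1..6) = (4, 1, 6, 3, 2, 5).

|D(w)|=7, |Ess(w)|=4:

[(1, 3, 0), (3, 3, 1), (3, 5, 2), (4, 2, 1)]


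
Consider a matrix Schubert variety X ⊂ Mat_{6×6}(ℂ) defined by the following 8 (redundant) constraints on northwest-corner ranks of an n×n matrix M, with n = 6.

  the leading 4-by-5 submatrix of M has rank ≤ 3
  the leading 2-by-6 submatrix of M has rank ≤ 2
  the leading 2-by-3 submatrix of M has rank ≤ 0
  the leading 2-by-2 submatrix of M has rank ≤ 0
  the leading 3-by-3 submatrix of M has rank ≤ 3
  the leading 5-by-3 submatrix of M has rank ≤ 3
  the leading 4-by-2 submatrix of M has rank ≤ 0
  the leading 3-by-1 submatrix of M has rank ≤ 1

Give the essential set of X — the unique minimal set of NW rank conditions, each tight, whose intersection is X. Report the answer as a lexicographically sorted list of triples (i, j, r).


Reconstructing r_w from the 8 given conditions:

  row 1: 0 0 0 1 1 1
  row 2: 0 0 0 1 2 2
  row 3: 0 0 1 2 3 3
  row 4: 0 0 1 2 3 4
  row 5: 1 1 2 3 4 5
  row 6: 1 2 3 4 5 6

second differences of R give the permutation w = (4, 5, 3, 6, 1, 2).

2 SE-corners of the 10-cell Rothe diagram give Ess(w):

[(2, 3, 0), (4, 2, 0)]


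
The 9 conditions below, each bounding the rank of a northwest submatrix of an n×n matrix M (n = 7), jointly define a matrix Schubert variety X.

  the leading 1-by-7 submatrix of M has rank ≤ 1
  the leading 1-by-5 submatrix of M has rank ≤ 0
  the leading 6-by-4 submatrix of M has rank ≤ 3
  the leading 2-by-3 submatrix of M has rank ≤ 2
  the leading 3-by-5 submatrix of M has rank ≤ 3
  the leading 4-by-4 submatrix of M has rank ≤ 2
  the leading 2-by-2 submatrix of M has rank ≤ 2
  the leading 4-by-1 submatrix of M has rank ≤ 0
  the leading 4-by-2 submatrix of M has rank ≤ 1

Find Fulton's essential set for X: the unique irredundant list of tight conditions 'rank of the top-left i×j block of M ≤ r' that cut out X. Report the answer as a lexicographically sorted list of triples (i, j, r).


The tightest implied rank at each (i,j), from the 9 conditions:

  R[1]: 0 | 0 | 0 | 0 | 0 | 1 | 1
  R[2]: 0 | 1 | 1 | 1 | 1 | 2 | 2
  R[3]: 0 | 1 | 2 | 2 | 2 | 3 | 3
  R[4]: 0 | 1 | 2 | 2 | 3 | 4 | 4
  R[5]: 1 | 2 | 3 | 3 | 4 | 5 | 5
  R[6]: 1 | 2 | 3 | 3 | 4 | 5 | 6
  R[7]: 1 | 2 | 3 | 4 | 5 | 6 | 7

hence w(1..7) = (6, 2, 3, 5, 1, 7, 4).

D(w) has 10 cells with 4 SE-corners; essential set:

[(1, 5, 0), (4, 1, 0), (4, 4, 2), (6, 4, 3)]


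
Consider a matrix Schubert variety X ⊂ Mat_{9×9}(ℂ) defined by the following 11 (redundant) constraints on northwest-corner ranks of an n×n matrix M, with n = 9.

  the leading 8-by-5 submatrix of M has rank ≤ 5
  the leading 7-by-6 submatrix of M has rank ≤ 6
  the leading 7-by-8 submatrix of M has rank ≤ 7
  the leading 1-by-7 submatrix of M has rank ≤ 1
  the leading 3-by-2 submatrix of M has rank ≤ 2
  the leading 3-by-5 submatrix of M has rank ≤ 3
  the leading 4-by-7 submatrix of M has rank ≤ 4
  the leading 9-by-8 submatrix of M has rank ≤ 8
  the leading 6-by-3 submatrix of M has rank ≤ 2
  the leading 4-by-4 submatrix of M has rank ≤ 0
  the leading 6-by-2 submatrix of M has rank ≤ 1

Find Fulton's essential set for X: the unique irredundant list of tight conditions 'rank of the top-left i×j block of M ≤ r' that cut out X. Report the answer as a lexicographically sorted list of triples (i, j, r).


Reconstructing r_w from the 11 given conditions:

  i=1: 0 0 0 0 1 1 1 1 1
  i=2: 0 0 0 0 1 2 2 2 2
  i=3: 0 0 0 0 1 2 3 3 3
  i=4: 0 0 0 0 1 2 3 4 4
  i=5: 1 1 1 1 2 3 4 5 5
  i=6: 1 1 2 2 3 4 5 6 6
  i=7: 1 2 3 3 4 5 6 7 7
  i=8: 1 2 3 4 5 6 7 8 8
  i=9: 1 2 3 4 5 6 7 8 9

reading off 1-entries of Δ²R: w = (5, 6, 7, 8, 1, 3, 2, 4, 9).

D(w) has 17 cells with 2 SE-corners; essential set:

[(4, 4, 0), (6, 2, 1)]


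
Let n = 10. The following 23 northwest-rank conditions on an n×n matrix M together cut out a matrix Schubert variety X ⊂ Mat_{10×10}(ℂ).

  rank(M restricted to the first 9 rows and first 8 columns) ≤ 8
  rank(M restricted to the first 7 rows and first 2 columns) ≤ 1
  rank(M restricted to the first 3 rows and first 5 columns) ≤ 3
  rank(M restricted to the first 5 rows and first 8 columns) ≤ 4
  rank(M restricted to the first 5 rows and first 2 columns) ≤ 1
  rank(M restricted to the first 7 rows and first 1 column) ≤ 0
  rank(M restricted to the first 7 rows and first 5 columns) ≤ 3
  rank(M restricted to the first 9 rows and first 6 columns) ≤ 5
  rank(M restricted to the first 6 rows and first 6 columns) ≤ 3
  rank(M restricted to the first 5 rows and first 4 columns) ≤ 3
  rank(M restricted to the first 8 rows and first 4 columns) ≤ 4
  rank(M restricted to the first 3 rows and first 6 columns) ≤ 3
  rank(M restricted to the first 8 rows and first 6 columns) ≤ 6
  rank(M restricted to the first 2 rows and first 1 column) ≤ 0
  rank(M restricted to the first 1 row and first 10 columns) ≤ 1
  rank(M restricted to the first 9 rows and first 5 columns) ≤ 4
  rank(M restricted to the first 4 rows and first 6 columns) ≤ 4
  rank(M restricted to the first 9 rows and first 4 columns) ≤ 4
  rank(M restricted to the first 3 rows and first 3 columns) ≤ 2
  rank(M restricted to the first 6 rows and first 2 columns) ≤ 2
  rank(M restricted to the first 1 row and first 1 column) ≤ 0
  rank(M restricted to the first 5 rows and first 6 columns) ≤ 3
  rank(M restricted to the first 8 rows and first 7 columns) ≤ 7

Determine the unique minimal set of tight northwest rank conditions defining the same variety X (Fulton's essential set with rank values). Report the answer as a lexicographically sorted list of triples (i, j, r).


Propagating the 23 rank bounds to every northwest block:

  0  1  1  1  1  1  1  1  1  1
  0  1  2  2  2  2  2  2  2  2
  0  1  2  3  3  3  3  3  3  3
  0  1  2  3  3  3  4  4  4  4
  0  1  2  3  3  3  4  4  5  5
  0  1  2  3  3  3  4  5  6  6
  0  1  2  3  3  4  5  6  7  7
  1  2  3  4  4  5  6  7  8  8
  1  2  3  4  4  5  6  7  8  9
  1  2  3  4  5  6  7  8  9  10

so w = (2, 3, 4, 7, 9, 8, 6, 1, 10, 5).

|D(w)|=16, |Ess(w)|=5:

[(5, 8, 4), (6, 6, 3), (7, 1, 0), (7, 5, 3), (9, 5, 4)]


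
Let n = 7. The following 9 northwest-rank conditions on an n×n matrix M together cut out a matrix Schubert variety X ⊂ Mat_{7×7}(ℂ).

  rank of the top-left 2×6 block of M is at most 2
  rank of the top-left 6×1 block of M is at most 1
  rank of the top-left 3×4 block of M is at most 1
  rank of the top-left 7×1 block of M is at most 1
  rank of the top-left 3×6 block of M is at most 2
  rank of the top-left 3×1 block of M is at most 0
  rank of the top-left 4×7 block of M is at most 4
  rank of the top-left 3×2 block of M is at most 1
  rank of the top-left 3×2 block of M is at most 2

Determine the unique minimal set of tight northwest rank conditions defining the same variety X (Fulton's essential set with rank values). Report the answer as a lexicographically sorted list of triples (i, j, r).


Computing R[i][j] = min implied NW-rank bound (n=7, 9 conditions):

  R[1]: 0, 1, 1, 1, 1, 1, 1
  R[2]: 0, 1, 1, 1, 2, 2, 2
  R[3]: 0, 1, 1, 1, 2, 2, 3
  R[4]: 1, 2, 2, 2, 3, 3, 4
  R[5]: 1, 2, 3, 3, 4, 4, 5
  R[6]: 1, 2, 3, 4, 5, 5, 6
  R[7]: 1, 2, 3, 4, 5, 6, 7

second differences of R give the permutation w = (2, 5, 7, 1, 3, 4, 6).

ℓ(w)=8; the 3 essential cells (i,j,r):

[(3, 1, 0), (3, 4, 1), (3, 6, 2)]


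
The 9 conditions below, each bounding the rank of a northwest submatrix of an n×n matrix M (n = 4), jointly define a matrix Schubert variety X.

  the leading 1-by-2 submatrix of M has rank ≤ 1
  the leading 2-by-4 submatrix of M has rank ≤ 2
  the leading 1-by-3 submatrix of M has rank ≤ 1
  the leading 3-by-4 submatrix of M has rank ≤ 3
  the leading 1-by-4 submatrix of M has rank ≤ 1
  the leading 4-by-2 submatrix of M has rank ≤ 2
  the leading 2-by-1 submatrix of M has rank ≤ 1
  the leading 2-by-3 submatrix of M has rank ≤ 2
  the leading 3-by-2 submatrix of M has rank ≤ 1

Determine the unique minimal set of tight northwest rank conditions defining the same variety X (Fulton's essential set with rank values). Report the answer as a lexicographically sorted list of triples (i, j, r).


Rank table r_w(4×4) implied by the 9 constraints:

  1, 1, 1, 1
  1, 1, 2, 2
  1, 1, 2, 3
  1, 2, 3, 4

giving w = (1, 3, 4, 2) via Δ²R.

ℓ(w)=2; the 1 essential cell (i,j,r):

[(3, 2, 1)]


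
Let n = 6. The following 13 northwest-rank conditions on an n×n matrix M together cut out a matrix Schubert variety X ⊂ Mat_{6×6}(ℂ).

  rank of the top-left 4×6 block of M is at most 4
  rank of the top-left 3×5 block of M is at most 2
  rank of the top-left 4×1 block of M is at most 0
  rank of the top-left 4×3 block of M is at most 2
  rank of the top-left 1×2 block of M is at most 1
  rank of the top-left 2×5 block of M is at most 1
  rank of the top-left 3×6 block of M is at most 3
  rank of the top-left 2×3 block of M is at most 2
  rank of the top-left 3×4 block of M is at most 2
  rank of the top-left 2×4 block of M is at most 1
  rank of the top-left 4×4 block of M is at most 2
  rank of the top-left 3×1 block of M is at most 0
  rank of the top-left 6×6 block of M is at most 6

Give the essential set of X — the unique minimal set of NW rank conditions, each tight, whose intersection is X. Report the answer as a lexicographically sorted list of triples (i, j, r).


Propagating the 13 rank bounds to every northwest block:

  0 | 1 | 1 | 1 | 1 | 1
  0 | 1 | 1 | 1 | 1 | 2
  0 | 1 | 2 | 2 | 2 | 3
  0 | 1 | 2 | 2 | 3 | 4
  1 | 2 | 3 | 3 | 4 | 5
  1 | 2 | 3 | 4 | 5 | 6

reading off 1-entries of Δ²R: w = (2, 6, 3, 5, 1, 4).

Fulton essential set (3 of the 8 Rothe cells):

[(2, 5, 1), (4, 1, 0), (4, 4, 2)]


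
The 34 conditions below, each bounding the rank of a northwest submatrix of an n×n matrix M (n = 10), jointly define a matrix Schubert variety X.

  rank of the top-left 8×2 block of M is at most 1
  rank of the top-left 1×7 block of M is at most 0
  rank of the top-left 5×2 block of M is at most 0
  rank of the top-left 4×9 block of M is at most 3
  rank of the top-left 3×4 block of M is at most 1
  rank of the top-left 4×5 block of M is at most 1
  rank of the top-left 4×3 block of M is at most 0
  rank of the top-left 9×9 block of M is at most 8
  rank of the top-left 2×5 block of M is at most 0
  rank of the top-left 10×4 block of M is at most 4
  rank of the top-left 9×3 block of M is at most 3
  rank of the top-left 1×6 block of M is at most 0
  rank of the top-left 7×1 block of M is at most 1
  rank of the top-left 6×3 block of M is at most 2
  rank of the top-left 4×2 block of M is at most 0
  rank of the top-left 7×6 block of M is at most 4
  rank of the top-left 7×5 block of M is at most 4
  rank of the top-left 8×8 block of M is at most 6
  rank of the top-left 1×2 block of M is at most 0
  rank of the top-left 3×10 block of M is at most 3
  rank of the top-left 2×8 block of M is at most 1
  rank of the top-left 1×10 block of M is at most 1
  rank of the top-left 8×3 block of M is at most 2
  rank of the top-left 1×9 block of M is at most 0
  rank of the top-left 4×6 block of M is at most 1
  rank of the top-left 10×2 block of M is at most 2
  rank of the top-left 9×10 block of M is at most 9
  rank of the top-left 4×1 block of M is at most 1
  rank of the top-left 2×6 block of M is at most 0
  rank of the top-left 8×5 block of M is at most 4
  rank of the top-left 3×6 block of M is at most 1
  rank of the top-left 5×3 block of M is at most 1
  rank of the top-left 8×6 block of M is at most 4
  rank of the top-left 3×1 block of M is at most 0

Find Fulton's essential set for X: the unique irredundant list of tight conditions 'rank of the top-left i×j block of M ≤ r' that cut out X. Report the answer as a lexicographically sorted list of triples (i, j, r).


The tightest implied rank at each (i,j), from the 34 conditions:

  row 1: 0 0 0 0 0 0 0 0 0 1
  row 2: 0 0 0 0 0 0 1 1 1 2
  row 3: 0 0 0 1 1 1 2 2 2 3
  row 4: 0 0 0 1 1 1 2 3 3 4
  row 5: 0 0 1 2 2 2 3 4 4 5
  row 6: 1 1 2 3 3 3 4 5 5 6
  row 7: 1 1 2 3 4 4 5 6 6 7
  row 8: 1 1 2 3 4 4 5 6 7 8
  row 9: 1 2 3 4 5 5 6 7 8 9
  row 10: 1 2 3 4 5 6 7 8 9 10

giving w = (10, 7, 4, 8, 3, 1, 5, 9, 2, 6) via Δ²R.

D(w) has 28 cells with 7 SE-corners; essential set:

[(1, 9, 0), (2, 6, 0), (4, 3, 0), (4, 6, 1), (5, 2, 0), (8, 2, 1), (8, 6, 4)]


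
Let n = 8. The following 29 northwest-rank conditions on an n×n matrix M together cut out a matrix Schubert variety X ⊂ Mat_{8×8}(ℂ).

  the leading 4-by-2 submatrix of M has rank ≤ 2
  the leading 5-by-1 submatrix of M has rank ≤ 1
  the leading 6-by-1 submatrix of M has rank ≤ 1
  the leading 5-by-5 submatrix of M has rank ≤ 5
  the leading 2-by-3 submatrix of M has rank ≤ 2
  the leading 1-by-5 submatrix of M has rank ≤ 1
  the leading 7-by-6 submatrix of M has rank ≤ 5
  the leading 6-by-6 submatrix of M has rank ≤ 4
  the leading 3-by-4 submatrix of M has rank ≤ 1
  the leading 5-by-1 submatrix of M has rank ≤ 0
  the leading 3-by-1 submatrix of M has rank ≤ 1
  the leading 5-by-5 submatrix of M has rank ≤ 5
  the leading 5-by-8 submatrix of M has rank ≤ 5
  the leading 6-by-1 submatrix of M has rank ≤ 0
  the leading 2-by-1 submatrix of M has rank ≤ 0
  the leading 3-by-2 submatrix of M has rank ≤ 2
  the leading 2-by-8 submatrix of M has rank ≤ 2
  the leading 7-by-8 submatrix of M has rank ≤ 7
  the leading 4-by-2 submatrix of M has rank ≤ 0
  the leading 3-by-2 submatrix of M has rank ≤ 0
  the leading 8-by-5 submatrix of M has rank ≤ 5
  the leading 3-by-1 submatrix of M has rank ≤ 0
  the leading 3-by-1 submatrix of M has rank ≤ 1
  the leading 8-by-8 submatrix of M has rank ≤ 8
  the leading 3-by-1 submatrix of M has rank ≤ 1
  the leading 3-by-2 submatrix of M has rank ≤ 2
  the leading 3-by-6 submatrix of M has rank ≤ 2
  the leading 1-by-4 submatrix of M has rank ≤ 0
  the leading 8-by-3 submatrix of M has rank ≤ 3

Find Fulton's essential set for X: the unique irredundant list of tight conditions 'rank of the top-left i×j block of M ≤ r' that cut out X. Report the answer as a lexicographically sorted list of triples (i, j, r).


The tightest implied rank at each (i,j), from the 29 conditions:

  R[1]: 0, 0, 0, 0, 1, 1, 1, 1
  R[2]: 0, 0, 1, 1, 2, 2, 2, 2
  R[3]: 0, 0, 1, 1, 2, 2, 3, 3
  R[4]: 0, 0, 1, 2, 3, 3, 4, 4
  R[5]: 0, 1, 2, 3, 4, 4, 5, 5
  R[6]: 0, 1, 2, 3, 4, 4, 5, 6
  R[7]: 1, 2, 3, 4, 5, 5, 6, 7
  R[8]: 1, 2, 3, 4, 5, 6, 7, 8

second differences of R give the permutation w = (5, 3, 7, 4, 2, 8, 1, 6).

6 SE-corners of the 15-cell Rothe diagram give Ess(w):

[(1, 4, 0), (3, 4, 1), (3, 6, 2), (4, 2, 0), (6, 1, 0), (6, 6, 4)]


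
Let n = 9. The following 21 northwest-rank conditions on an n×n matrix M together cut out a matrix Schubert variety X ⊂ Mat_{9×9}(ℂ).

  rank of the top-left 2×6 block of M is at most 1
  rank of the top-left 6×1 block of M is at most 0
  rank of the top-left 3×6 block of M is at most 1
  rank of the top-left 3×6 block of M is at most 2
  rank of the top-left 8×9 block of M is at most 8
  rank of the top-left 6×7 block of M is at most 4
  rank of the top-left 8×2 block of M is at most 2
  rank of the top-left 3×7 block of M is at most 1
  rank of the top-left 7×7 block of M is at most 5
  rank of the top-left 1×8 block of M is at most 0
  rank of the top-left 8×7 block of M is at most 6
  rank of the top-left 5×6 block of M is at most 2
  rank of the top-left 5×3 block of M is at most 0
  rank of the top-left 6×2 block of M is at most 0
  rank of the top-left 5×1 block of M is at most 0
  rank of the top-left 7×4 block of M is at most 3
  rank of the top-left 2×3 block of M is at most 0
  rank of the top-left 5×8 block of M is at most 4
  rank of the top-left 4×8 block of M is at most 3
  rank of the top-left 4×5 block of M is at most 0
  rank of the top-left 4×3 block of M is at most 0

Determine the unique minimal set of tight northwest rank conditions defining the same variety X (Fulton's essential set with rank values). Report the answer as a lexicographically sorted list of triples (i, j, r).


Computing R[i][j] = min implied NW-rank bound (n=9, 21 conditions):

  row 1: 0 | 0 | 0 | 0 | 0 | 0 | 0 | 0 | 1
  row 2: 0 | 0 | 0 | 0 | 0 | 1 | 1 | 1 | 2
  row 3: 0 | 0 | 0 | 0 | 0 | 1 | 1 | 2 | 3
  row 4: 0 | 0 | 0 | 0 | 0 | 1 | 2 | 3 | 4
  row 5: 0 | 0 | 0 | 1 | 1 | 2 | 3 | 4 | 5
  row 6: 0 | 0 | 1 | 2 | 2 | 3 | 4 | 5 | 6
  row 7: 1 | 1 | 2 | 3 | 3 | 4 | 5 | 6 | 7
  row 8: 1 | 2 | 3 | 4 | 4 | 5 | 6 | 7 | 8
  row 9: 1 | 2 | 3 | 4 | 5 | 6 | 7 | 8 | 9

the unique w with this rank table is (9, 6, 8, 7, 4, 3, 1, 2, 5).

ℓ(w)=29; the 5 essential cells (i,j,r):

[(1, 8, 0), (3, 7, 1), (4, 5, 0), (5, 3, 0), (6, 2, 0)]


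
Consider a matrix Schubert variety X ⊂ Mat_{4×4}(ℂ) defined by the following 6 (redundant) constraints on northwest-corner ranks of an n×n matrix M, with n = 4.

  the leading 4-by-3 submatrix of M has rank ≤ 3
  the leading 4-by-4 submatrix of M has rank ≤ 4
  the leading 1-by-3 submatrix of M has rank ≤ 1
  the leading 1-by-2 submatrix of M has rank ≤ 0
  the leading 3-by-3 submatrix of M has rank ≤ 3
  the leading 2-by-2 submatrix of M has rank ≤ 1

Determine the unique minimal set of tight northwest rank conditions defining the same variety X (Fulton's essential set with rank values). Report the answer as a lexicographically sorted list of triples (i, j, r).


The tightest implied rank at each (i,j), from the 6 conditions:

  i=1: 0, 0, 1, 1
  i=2: 1, 1, 2, 2
  i=3: 1, 2, 3, 3
  i=4: 1, 2, 3, 4

the unique w with this rank table is (3, 1, 2, 4).

|D(w)|=2, |Ess(w)|=1:

[(1, 2, 0)]


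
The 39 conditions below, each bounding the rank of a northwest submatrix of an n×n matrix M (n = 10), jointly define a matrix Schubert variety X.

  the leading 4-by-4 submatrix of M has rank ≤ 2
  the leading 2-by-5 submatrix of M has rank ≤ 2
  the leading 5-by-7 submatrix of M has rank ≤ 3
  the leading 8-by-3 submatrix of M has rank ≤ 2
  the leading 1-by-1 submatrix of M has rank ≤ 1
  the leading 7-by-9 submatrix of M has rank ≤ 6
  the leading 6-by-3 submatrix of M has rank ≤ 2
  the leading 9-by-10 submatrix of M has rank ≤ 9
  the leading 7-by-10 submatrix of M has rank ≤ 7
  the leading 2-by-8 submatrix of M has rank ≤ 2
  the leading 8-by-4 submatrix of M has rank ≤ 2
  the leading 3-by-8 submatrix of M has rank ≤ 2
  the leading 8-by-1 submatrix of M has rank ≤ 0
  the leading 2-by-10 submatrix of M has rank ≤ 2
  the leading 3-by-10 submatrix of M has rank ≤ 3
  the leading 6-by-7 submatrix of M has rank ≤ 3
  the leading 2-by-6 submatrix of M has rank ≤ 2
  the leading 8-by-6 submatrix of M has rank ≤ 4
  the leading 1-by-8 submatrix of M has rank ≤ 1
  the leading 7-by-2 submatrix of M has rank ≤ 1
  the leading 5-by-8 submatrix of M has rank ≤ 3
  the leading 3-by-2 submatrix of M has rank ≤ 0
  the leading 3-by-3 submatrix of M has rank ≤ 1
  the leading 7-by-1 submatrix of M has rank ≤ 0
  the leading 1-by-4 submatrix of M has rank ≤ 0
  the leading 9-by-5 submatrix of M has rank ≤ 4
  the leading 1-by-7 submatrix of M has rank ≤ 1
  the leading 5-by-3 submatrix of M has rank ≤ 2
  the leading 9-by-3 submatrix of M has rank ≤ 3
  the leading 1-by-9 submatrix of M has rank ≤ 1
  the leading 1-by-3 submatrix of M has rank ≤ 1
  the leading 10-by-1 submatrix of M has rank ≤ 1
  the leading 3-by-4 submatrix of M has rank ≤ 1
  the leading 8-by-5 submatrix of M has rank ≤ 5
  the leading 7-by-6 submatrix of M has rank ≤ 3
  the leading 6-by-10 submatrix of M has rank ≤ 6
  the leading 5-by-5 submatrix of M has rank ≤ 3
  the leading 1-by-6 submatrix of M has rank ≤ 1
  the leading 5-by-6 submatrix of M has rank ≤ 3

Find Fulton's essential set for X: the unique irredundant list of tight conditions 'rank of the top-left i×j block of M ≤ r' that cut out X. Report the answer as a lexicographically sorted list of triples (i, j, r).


Propagating the 39 rank bounds to every northwest block:

  0 | 0 | 0 | 0 | 1 | 1 | 1 | 1 | 1 | 1
  0 | 0 | 1 | 1 | 2 | 2 | 2 | 2 | 2 | 2
  0 | 0 | 1 | 1 | 2 | 2 | 2 | 2 | 3 | 3
  0 | 1 | 2 | 2 | 3 | 3 | 3 | 3 | 4 | 4
  0 | 1 | 2 | 2 | 3 | 3 | 3 | 3 | 4 | 5
  0 | 1 | 2 | 2 | 3 | 3 | 3 | 4 | 5 | 6
  0 | 1 | 2 | 2 | 3 | 3 | 4 | 5 | 6 | 7
  0 | 1 | 2 | 2 | 3 | 4 | 5 | 6 | 7 | 8
  1 | 2 | 3 | 3 | 4 | 5 | 6 | 7 | 8 | 9
  1 | 2 | 3 | 4 | 5 | 6 | 7 | 8 | 9 | 10

reading off 1-entries of Δ²R: w = (5, 3, 9, 2, 10, 8, 7, 6, 1, 4).

Rothe diagram D(w) (27 cells), 9 SE-corners (essential conditions):

[(1, 4, 0), (3, 2, 0), (3, 4, 1), (3, 8, 2), (5, 8, 3), (6, 7, 3), (7, 6, 3), (8, 1, 0), (8, 4, 2)]


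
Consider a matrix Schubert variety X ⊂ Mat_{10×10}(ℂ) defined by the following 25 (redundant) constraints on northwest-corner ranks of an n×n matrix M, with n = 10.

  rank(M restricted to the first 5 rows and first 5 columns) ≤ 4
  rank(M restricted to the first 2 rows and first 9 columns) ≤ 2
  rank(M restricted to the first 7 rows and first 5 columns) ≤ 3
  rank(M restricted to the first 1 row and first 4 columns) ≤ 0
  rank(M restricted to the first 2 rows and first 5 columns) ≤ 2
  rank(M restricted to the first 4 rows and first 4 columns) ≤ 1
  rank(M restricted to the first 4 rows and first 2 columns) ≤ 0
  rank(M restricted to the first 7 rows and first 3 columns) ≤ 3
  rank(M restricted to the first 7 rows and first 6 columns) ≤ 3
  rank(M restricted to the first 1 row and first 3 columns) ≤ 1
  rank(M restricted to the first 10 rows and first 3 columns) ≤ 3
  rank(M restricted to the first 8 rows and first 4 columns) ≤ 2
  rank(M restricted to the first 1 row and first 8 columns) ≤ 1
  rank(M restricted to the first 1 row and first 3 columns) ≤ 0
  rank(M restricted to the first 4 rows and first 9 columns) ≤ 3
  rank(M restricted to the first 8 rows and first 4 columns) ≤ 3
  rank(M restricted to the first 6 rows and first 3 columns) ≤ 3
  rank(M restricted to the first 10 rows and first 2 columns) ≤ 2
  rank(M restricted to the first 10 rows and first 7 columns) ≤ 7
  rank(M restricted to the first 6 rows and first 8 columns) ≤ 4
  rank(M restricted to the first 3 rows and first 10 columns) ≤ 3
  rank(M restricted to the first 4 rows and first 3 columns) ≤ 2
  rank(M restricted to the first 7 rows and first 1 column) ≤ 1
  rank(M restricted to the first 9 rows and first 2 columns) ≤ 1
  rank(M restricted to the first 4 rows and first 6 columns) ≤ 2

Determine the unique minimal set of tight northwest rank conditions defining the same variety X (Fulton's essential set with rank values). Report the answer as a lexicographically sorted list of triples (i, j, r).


Recovering R(i,j) via the rank-extension bound from the 25 conditions:

  row 1: 0  0  0  0  1  1  1  1  1  1
  row 2: 0  0  1  1  2  2  2  2  2  2
  row 3: 0  0  1  1  2  2  3  3  3  3
  row 4: 0  0  1  1  2  2  3  3  3  4
  row 5: 1  1  2  2  3  3  4  4  4  5
  row 6: 1  1  2  2  3  3  4  4  5  6
  row 7: 1  1  2  2  3  3  4  5  6  7
  row 8: 1  1  2  2  3  4  5  6  7  8
  row 9: 1  1  2  3  4  5  6  7  8  9
  row 10: 1  2  3  4  5  6  7  8  9  10

reading off 1-entries of Δ²R: w = (5, 3, 7, 10, 1, 9, 8, 6, 4, 2).

Rothe diagram D(w) (26 cells), 9 SE-corners (essential conditions):

[(1, 4, 0), (4, 2, 0), (4, 4, 1), (4, 6, 2), (4, 9, 3), (6, 8, 4), (7, 6, 3), (8, 4, 2), (9, 2, 1)]


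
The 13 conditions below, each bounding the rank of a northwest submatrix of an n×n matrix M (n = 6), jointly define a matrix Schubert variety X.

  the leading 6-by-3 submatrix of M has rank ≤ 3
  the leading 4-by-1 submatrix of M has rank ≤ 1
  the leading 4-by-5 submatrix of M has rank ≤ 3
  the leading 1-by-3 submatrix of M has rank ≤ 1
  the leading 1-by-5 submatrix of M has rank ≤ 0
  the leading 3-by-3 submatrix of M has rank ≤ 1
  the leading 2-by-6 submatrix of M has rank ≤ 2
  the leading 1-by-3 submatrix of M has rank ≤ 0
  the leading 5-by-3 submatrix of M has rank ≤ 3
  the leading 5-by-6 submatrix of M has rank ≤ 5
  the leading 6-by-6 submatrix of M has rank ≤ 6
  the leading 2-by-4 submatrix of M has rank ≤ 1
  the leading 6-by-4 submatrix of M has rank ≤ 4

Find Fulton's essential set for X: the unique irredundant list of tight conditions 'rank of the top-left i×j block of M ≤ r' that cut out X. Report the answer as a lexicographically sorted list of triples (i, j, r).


Propagating the 13 rank bounds to every northwest block:

  R[1]: 0, 0, 0, 0, 0, 1
  R[2]: 1, 1, 1, 1, 1, 2
  R[3]: 1, 1, 1, 2, 2, 3
  R[4]: 1, 2, 2, 3, 3, 4
  R[5]: 1, 2, 3, 4, 4, 5
  R[6]: 1, 2, 3, 4, 5, 6

second differences of R give the permutation w = (6, 1, 4, 2, 3, 5).

|D(w)|=7, |Ess(w)|=2:

[(1, 5, 0), (3, 3, 1)]


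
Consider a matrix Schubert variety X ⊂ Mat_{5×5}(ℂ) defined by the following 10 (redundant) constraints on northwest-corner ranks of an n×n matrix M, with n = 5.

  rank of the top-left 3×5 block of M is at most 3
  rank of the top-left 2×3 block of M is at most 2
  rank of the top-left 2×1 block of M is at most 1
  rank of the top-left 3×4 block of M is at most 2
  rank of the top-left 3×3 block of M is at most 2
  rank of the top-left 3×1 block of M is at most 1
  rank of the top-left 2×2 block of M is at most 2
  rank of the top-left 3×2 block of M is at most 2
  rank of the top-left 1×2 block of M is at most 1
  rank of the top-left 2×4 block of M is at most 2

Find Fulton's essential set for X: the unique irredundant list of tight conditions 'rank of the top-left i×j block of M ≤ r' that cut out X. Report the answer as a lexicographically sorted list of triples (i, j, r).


Reconstructing r_w from the 10 given conditions:

  i=1: 1 | 1 | 1 | 1 | 1
  i=2: 1 | 2 | 2 | 2 | 2
  i=3: 1 | 2 | 2 | 2 | 3
  i=4: 1 | 2 | 3 | 3 | 4
  i=5: 1 | 2 | 3 | 4 | 5

so w = (1, 2, 5, 3, 4).

D(w) has 2 cells with 1 SE-corner; essential set:

[(3, 4, 2)]


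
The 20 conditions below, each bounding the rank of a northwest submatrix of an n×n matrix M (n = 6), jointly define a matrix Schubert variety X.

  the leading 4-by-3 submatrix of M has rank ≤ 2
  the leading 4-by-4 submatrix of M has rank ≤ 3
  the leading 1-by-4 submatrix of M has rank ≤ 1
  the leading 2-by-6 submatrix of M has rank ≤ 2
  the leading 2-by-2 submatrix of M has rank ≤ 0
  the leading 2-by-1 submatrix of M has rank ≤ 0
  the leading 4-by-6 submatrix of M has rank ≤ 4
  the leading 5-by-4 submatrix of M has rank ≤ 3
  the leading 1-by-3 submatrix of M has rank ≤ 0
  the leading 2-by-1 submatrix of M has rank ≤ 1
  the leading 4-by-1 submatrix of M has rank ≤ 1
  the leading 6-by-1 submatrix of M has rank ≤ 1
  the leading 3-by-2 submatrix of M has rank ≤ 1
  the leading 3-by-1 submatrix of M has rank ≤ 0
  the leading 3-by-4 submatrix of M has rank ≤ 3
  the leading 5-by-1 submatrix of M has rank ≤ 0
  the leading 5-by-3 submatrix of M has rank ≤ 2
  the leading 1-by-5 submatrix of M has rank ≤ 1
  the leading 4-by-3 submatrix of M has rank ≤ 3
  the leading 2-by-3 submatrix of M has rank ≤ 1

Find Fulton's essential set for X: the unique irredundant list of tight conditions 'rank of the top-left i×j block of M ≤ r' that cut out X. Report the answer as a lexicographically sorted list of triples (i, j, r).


Reconstructing r_w from the 20 given conditions:

  i=1: 0, 0, 0, 1, 1, 1
  i=2: 0, 0, 1, 2, 2, 2
  i=3: 0, 1, 2, 3, 3, 3
  i=4: 0, 1, 2, 3, 4, 4
  i=5: 0, 1, 2, 3, 4, 5
  i=6: 1, 2, 3, 4, 5, 6

reading off 1-entries of Δ²R: w = (4, 3, 2, 5, 6, 1).

D(w) has 8 cells with 3 SE-corners; essential set:

[(1, 3, 0), (2, 2, 0), (5, 1, 0)]


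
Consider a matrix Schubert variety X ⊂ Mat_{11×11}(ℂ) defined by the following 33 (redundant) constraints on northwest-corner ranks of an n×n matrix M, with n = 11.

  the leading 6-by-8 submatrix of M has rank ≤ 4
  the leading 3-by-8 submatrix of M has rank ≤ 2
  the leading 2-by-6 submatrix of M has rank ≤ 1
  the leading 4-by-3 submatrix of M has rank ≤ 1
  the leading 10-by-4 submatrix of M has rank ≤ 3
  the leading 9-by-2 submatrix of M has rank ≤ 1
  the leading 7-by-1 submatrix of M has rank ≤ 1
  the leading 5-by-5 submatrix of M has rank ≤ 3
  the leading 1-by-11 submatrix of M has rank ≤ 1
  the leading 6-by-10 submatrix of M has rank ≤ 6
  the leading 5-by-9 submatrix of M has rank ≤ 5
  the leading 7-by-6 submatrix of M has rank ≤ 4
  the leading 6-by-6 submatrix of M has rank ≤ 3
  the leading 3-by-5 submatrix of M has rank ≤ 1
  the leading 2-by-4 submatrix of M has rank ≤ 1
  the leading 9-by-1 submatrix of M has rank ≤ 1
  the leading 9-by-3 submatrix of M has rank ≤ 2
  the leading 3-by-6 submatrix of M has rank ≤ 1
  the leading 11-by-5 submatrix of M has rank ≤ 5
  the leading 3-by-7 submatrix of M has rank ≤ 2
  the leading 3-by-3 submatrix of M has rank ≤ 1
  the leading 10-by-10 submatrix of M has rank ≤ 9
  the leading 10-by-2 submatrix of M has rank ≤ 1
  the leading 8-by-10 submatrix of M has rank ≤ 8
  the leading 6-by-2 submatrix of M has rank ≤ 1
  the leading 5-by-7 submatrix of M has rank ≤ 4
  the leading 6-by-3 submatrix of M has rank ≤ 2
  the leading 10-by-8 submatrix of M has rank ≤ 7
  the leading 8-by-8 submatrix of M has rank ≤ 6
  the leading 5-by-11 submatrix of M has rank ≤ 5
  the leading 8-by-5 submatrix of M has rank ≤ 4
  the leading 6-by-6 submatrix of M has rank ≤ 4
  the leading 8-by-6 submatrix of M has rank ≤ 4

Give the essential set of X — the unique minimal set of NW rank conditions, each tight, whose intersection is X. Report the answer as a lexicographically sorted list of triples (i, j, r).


Recovering R(i,j) via the rank-extension bound from the 33 conditions:

  1  1  1  1  1  1  1  1  1  1  1
  1  1  1  1  1  1  2  2  2  2  2
  1  1  1  1  1  1  2  2  3  3  3
  1  1  1  2  2  2  3  3  4  4  4
  1  1  2  3  3  3  4  4  5  5  5
  1  1  2  3  3  3  4  4  5  6  6
  1  1  2  3  4  4  5  5  6  7  7
  1  1  2  3  4  4  5  6  7  8  8
  1  1  2  3  4  5  6  7  8  9  9
  1  1  2  3  4  5  6  7  8  9  10
  1  2  3  4  5  6  7  8  9  10  11

hence w(1..11) = (1, 7, 9, 4, 3, 10, 5, 8, 6, 11, 2).

D(w) has 23 cells with 7 SE-corners; essential set:

[(3, 6, 1), (3, 8, 2), (4, 3, 1), (6, 6, 3), (6, 8, 4), (8, 6, 4), (10, 2, 1)]


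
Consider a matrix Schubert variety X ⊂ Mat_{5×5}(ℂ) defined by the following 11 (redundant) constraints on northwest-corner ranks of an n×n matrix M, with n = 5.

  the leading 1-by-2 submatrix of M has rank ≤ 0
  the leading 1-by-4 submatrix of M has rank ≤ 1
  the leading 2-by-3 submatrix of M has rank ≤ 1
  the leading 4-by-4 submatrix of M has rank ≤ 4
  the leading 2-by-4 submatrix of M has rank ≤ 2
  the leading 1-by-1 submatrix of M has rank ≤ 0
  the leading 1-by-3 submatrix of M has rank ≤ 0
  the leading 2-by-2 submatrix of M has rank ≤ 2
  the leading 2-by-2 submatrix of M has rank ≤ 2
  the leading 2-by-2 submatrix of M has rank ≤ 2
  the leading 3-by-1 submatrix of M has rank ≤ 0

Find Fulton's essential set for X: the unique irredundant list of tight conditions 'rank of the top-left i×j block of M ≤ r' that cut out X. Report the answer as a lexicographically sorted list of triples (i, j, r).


Propagating the 11 rank bounds to every northwest block:

  i=1: 0 0 0 1 1
  i=2: 0 1 1 2 2
  i=3: 0 1 2 3 3
  i=4: 1 2 3 4 4
  i=5: 1 2 3 4 5

the unique w with this rank table is (4, 2, 3, 1, 5).

|D(w)|=5, |Ess(w)|=2:

[(1, 3, 0), (3, 1, 0)]


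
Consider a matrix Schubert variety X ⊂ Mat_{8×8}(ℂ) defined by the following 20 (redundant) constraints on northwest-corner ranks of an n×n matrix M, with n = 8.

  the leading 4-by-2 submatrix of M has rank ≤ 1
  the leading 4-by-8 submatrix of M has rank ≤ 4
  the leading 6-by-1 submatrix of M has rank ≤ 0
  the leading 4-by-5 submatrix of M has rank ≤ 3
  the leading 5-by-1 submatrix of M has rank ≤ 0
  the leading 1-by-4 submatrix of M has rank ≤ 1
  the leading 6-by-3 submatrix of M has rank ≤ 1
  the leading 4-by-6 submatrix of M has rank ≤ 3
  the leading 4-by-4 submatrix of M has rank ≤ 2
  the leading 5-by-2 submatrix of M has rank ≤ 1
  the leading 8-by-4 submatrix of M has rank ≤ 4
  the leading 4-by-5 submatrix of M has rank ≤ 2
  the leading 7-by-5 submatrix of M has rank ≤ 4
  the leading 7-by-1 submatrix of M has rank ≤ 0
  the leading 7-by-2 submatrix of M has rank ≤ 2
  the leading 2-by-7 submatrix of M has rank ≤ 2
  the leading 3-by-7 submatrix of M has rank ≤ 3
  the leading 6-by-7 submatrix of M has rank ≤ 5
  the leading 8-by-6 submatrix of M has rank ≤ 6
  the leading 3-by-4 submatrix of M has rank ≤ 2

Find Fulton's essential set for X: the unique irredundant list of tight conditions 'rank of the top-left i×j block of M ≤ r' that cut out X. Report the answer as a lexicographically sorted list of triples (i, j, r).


Recovering R(i,j) via the rank-extension bound from the 20 conditions:

  row 1: 0  1  1  1  1  1  1  1
  row 2: 0  1  1  2  2  2  2  2
  row 3: 0  1  1  2  2  3  3  3
  row 4: 0  1  1  2  2  3  4  4
  row 5: 0  1  1  2  3  4  5  5
  row 6: 0  1  1  2  3  4  5  6
  row 7: 0  1  2  3  4  5  6  7
  row 8: 1  2  3  4  5  6  7  8

second differences of R give the permutation w = (2, 4, 6, 7, 5, 8, 3, 1).

|D(w)|=14, |Ess(w)|=3:

[(4, 5, 2), (6, 3, 1), (7, 1, 0)]
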